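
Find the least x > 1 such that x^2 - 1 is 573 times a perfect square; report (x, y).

(x, y) = (383, 16)

First expand sqrt(573) as a continued fraction. With x_i = (sqrt(573) + m_i)/d_i and (m_0, d_0) = (0, 1): a_0 = floor(sqrt(573)) = 23, since 23^2 = 529 <= 573 < 576 = 24^2.
Iterate m_{i+1} = d_i*a_i - m_i, d_{i+1} = (573 - m_{i+1}^2)/d_i, a_{i+1} = floor((a_0 + m_{i+1})/d_{i+1}):
  m_1 = 1*23 - 0 = 23, d_1 = (573 - 23^2)/1 = 44/1 = 44, a_1 = floor((23 + 23)/44) = 1.
  m_2 = 44*1 - 23 = 21, d_2 = (573 - 21^2)/44 = 132/44 = 3, a_2 = floor((23 + 21)/3) = 14.
  m_3 = 3*14 - 21 = 21, d_3 = (573 - 21^2)/3 = 132/3 = 44, a_3 = floor((23 + 21)/44) = 1.
  m_4 = 44*1 - 21 = 23, d_4 = (573 - 23^2)/44 = 44/44 = 1, a_4 = floor((23 + 23)/1) = 46.
  m_5 = 1*46 - 23 = 23, d_5 = (573 - 23^2)/1 = 44/1 = 44: (m_5, d_5) = (m_1, d_1) = (23, 44), so from here the quotients repeat a_1, ..., a_4; the period length is 4.
So sqrt(573) = [23; (1, 14, 1, 46)] with period length k = 4.
k is even, so the fundamental solution of x^2 - 573y^2 = 1 is (p_{k-1}, q_{k-1}) = (p_3, q_3); compute convergents through index 3.
Convergents (p_i = a_i*p_{i-1} + p_{i-2}, q_i = a_i*q_{i-1} + q_{i-2} with p_{-2}=0, p_{-1}=1, q_{-2}=1, q_{-1}=0):
  i=0: a_0=23, p_0 = 23*1 + 0 = 23, q_0 = 23*0 + 1 = 1.
  i=1: a_1=1, p_1 = 1*23 + 1 = 24, q_1 = 1*1 + 0 = 1.
  i=2: a_2=14, p_2 = 14*24 + 23 = 359, q_2 = 14*1 + 1 = 15.
  i=3: a_3=1, p_3 = 1*359 + 24 = 383, q_3 = 1*15 + 1 = 16.
Check: 383^2 - 573*16^2 = 146689 - 146688 = 1, so (x, y) = (383, 16) solves the equation, and by the theorem it is the least positive solution.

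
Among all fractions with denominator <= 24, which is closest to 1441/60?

Expand x = 1441/60 as a continued fraction with the Euclidean algorithm:
  1441 = 24*60 + 1, so a_0 = 24.
  60 = 60*1 + 0, so a_1 = 60.
so x = [24; 60].
Convergents (p_i = a_i*p_{i-1} + p_{i-2}, q_i = a_i*q_{i-1} + q_{i-2} with p_{-2}=0, p_{-1}=1, q_{-2}=1, q_{-1}=0), until the denominator exceeds 24:
  i=0: a_0=24, p_0 = 24*1 + 0 = 24, q_0 = 24*0 + 1 = 1.
  i=1: a_1=60, p_1 = 60*24 + 1 = 1441, q_1 = 60*1 + 0 = 60.
q_1 = 60 > 24, so the last convergent with denominator <= 24 is p_0/q_0 = 24/1.
The closest fraction with denominator <= 24 is either p_0/q_0 or the intermediate fraction (k*p_0 + p_{-1})/(k*q_0 + q_{-1}) with the largest k >= 1 whose denominator stays <= 24; these approach x as k grows, and every other convergent or intermediate fraction in range is farther away.
Largest k: floor((24 - q_{-1})/q_0) = floor((24 - 0)/1) = 24 (using the seeds p_{-1} = 1, q_{-1} = 0).
That gives (24*24 + 1)/(24*1 + 0) = 577/24.
Compare the errors: |x - 24/1| = |1441*1 - 24*60|/(60*1) = 1/60, and |x - 577/24| = |1441*24 - 577*60|/(60*24) = 36/1440.
Cross-multiplying, 1*1440 = 1440 < 2160 = 36*60, so 1/60 is smaller: the convergent 24/1 is closer to x than 577/24.

24/1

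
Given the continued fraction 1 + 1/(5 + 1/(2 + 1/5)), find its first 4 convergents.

1/1, 6/5, 13/11, 71/60

Using the convergent recurrence p_i = a_i*p_{i-1} + p_{i-2}, q_i = a_i*q_{i-1} + q_{i-2} with p_{-2}=0, p_{-1}=1, q_{-2}=1, q_{-1}=0:
  i=0: a_0=1, p_0 = 1*1 + 0 = 1, q_0 = 1*0 + 1 = 1.
  i=1: a_1=5, p_1 = 5*1 + 1 = 6, q_1 = 5*1 + 0 = 5.
  i=2: a_2=2, p_2 = 2*6 + 1 = 13, q_2 = 2*5 + 1 = 11.
  i=3: a_3=5, p_3 = 5*13 + 6 = 71, q_3 = 5*11 + 5 = 60.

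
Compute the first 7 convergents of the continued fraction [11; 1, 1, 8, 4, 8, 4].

11/1, 12/1, 23/2, 196/17, 807/70, 6652/577, 27415/2378

Using the convergent recurrence p_i = a_i*p_{i-1} + p_{i-2}, q_i = a_i*q_{i-1} + q_{i-2} with p_{-2}=0, p_{-1}=1, q_{-2}=1, q_{-1}=0:
  i=0: a_0=11, p_0 = 11*1 + 0 = 11, q_0 = 11*0 + 1 = 1.
  i=1: a_1=1, p_1 = 1*11 + 1 = 12, q_1 = 1*1 + 0 = 1.
  i=2: a_2=1, p_2 = 1*12 + 11 = 23, q_2 = 1*1 + 1 = 2.
  i=3: a_3=8, p_3 = 8*23 + 12 = 196, q_3 = 8*2 + 1 = 17.
  i=4: a_4=4, p_4 = 4*196 + 23 = 807, q_4 = 4*17 + 2 = 70.
  i=5: a_5=8, p_5 = 8*807 + 196 = 6652, q_5 = 8*70 + 17 = 577.
  i=6: a_6=4, p_6 = 4*6652 + 807 = 27415, q_6 = 4*577 + 70 = 2378.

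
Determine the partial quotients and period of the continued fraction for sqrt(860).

Write x_i = (sqrt(860) + m_i)/d_i with (m_0, d_0) = (0, 1). a_0 = floor(sqrt(860)) = 29, since 29^2 = 841 <= 860 < 900 = 30^2.
Iterate m_{i+1} = d_i*a_i - m_i, d_{i+1} = (860 - m_{i+1}^2)/d_i, a_{i+1} = floor((a_0 + m_{i+1})/d_{i+1}):
  m_1 = 1*29 - 0 = 29, d_1 = (860 - 29^2)/1 = 19/1 = 19, a_1 = floor((29 + 29)/19) = 3.
  m_2 = 19*3 - 29 = 28, d_2 = (860 - 28^2)/19 = 76/19 = 4, a_2 = floor((29 + 28)/4) = 14.
  m_3 = 4*14 - 28 = 28, d_3 = (860 - 28^2)/4 = 76/4 = 19, a_3 = floor((29 + 28)/19) = 3.
  m_4 = 19*3 - 28 = 29, d_4 = (860 - 29^2)/19 = 19/19 = 1, a_4 = floor((29 + 29)/1) = 58.
  m_5 = 1*58 - 29 = 29, d_5 = (860 - 29^2)/1 = 19/1 = 19: (m_5, d_5) = (m_1, d_1) = (29, 19), so from here the quotients repeat a_1, ..., a_4; the period length is 4.
Hence the expansion of sqrt(860) is a_0 = 29 followed by the repeating block 3, 14, 3, 58 (period 4).

[29; (3, 14, 3, 58)]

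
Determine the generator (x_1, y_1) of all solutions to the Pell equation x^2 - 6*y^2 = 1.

First expand sqrt(6) as a continued fraction. With x_i = (sqrt(6) + m_i)/d_i and (m_0, d_0) = (0, 1): a_0 = floor(sqrt(6)) = 2, since 2^2 = 4 <= 6 < 9 = 3^2.
Iterate m_{i+1} = d_i*a_i - m_i, d_{i+1} = (6 - m_{i+1}^2)/d_i, a_{i+1} = floor((a_0 + m_{i+1})/d_{i+1}):
  m_1 = 1*2 - 0 = 2, d_1 = (6 - 2^2)/1 = 2/1 = 2, a_1 = floor((2 + 2)/2) = 2.
  m_2 = 2*2 - 2 = 2, d_2 = (6 - 2^2)/2 = 2/2 = 1, a_2 = floor((2 + 2)/1) = 4.
  m_3 = 1*4 - 2 = 2, d_3 = (6 - 2^2)/1 = 2/1 = 2: (m_3, d_3) = (m_1, d_1) = (2, 2), so from here the quotients repeat a_1, a_2; the period length is 2.
So sqrt(6) = [2; (2, 4)] with period length k = 2.
k is even, so the fundamental solution of x^2 - 6y^2 = 1 is (p_{k-1}, q_{k-1}) = (p_1, q_1); compute convergents through index 1.
Convergents (p_i = a_i*p_{i-1} + p_{i-2}, q_i = a_i*q_{i-1} + q_{i-2} with p_{-2}=0, p_{-1}=1, q_{-2}=1, q_{-1}=0):
  i=0: a_0=2, p_0 = 2*1 + 0 = 2, q_0 = 2*0 + 1 = 1.
  i=1: a_1=2, p_1 = 2*2 + 1 = 5, q_1 = 2*1 + 0 = 2.
Check: 5^2 - 6*2^2 = 25 - 24 = 1, so (x, y) = (5, 2) solves the equation, and by the theorem it is the least positive solution.

(x, y) = (5, 2)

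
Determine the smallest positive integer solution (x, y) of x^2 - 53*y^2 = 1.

(x, y) = (66249, 9100)

First expand sqrt(53) as a continued fraction. With x_i = (sqrt(53) + m_i)/d_i and (m_0, d_0) = (0, 1): a_0 = floor(sqrt(53)) = 7, since 7^2 = 49 <= 53 < 64 = 8^2.
Iterate m_{i+1} = d_i*a_i - m_i, d_{i+1} = (53 - m_{i+1}^2)/d_i, a_{i+1} = floor((a_0 + m_{i+1})/d_{i+1}):
  m_1 = 1*7 - 0 = 7, d_1 = (53 - 7^2)/1 = 4/1 = 4, a_1 = floor((7 + 7)/4) = 3.
  m_2 = 4*3 - 7 = 5, d_2 = (53 - 5^2)/4 = 28/4 = 7, a_2 = floor((7 + 5)/7) = 1.
  m_3 = 7*1 - 5 = 2, d_3 = (53 - 2^2)/7 = 49/7 = 7, a_3 = floor((7 + 2)/7) = 1.
  m_4 = 7*1 - 2 = 5, d_4 = (53 - 5^2)/7 = 28/7 = 4, a_4 = floor((7 + 5)/4) = 3.
  m_5 = 4*3 - 5 = 7, d_5 = (53 - 7^2)/4 = 4/4 = 1, a_5 = floor((7 + 7)/1) = 14.
  m_6 = 1*14 - 7 = 7, d_6 = (53 - 7^2)/1 = 4/1 = 4: (m_6, d_6) = (m_1, d_1) = (7, 4), so from here the quotients repeat a_1, ..., a_5; the period length is 5.
So sqrt(53) = [7; (3, 1, 1, 3, 14)] with period length k = 5.
k is odd, so (p_{k-1}, q_{k-1}) only solves x^2 - 53y^2 = -1 and the fundamental solution of x^2 - 53y^2 = 1 is (p_{2k-1}, q_{2k-1}) = (p_9, q_9); compute convergents through index 9, running through the period twice.
Convergents (p_i = a_i*p_{i-1} + p_{i-2}, q_i = a_i*q_{i-1} + q_{i-2} with p_{-2}=0, p_{-1}=1, q_{-2}=1, q_{-1}=0):
  i=0: a_0=7, p_0 = 7*1 + 0 = 7, q_0 = 7*0 + 1 = 1.
  i=1: a_1=3, p_1 = 3*7 + 1 = 22, q_1 = 3*1 + 0 = 3.
  i=2: a_2=1, p_2 = 1*22 + 7 = 29, q_2 = 1*3 + 1 = 4.
  i=3: a_3=1, p_3 = 1*29 + 22 = 51, q_3 = 1*4 + 3 = 7.
  i=4: a_4=3, p_4 = 3*51 + 29 = 182, q_4 = 3*7 + 4 = 25.
  i=5: a_5=14, p_5 = 14*182 + 51 = 2599, q_5 = 14*25 + 7 = 357.
  i=6: a_6=3, p_6 = 3*2599 + 182 = 7979, q_6 = 3*357 + 25 = 1096.
  i=7: a_7=1, p_7 = 1*7979 + 2599 = 10578, q_7 = 1*1096 + 357 = 1453.
  i=8: a_8=1, p_8 = 1*10578 + 7979 = 18557, q_8 = 1*1453 + 1096 = 2549.
  i=9: a_9=3, p_9 = 3*18557 + 10578 = 66249, q_9 = 3*2549 + 1453 = 9100.
Indeed p_4^2 - 53*q_4^2 = 33124 - 33125 = -1, not +1.
Check: 66249^2 - 53*9100^2 = 4388930001 - 4388930000 = 1, so (x, y) = (66249, 9100) solves the equation, and by the theorem it is the least positive solution.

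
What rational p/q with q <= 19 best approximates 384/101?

Expand x = 384/101 as a continued fraction with the Euclidean algorithm:
  384 = 3*101 + 81, so a_0 = 3.
  101 = 1*81 + 20, so a_1 = 1.
  81 = 4*20 + 1, so a_2 = 4.
  20 = 20*1 + 0, so a_3 = 20.
so x = [3; 1, 4, 20].
Convergents (p_i = a_i*p_{i-1} + p_{i-2}, q_i = a_i*q_{i-1} + q_{i-2} with p_{-2}=0, p_{-1}=1, q_{-2}=1, q_{-1}=0), until the denominator exceeds 19:
  i=0: a_0=3, p_0 = 3*1 + 0 = 3, q_0 = 3*0 + 1 = 1.
  i=1: a_1=1, p_1 = 1*3 + 1 = 4, q_1 = 1*1 + 0 = 1.
  i=2: a_2=4, p_2 = 4*4 + 3 = 19, q_2 = 4*1 + 1 = 5.
  i=3: a_3=20, p_3 = 20*19 + 4 = 384, q_3 = 20*5 + 1 = 101.
q_3 = 101 > 19, so the last convergent with denominator <= 19 is p_2/q_2 = 19/5.
The closest fraction with denominator <= 19 is either p_2/q_2 or the intermediate fraction (k*p_2 + p_1)/(k*q_2 + q_1) with the largest k >= 1 whose denominator stays <= 19; these approach x as k grows, and every other convergent or intermediate fraction in range is farther away.
Largest k: floor((19 - q_1)/q_2) = floor((19 - 1)/5) = 3.
That gives (3*19 + 4)/(3*5 + 1) = 61/16.
Compare the errors: |x - 19/5| = |384*5 - 19*101|/(101*5) = 1/505, and |x - 61/16| = |384*16 - 61*101|/(101*16) = 17/1616.
Cross-multiplying, 1*1616 = 1616 < 8585 = 17*505, so 1/505 is smaller: the convergent 19/5 is closer to x than 61/16.

19/5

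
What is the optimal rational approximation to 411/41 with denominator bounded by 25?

Expand x = 411/41 as a continued fraction with the Euclidean algorithm:
  411 = 10*41 + 1, so a_0 = 10.
  41 = 41*1 + 0, so a_1 = 41.
so x = [10; 41].
Convergents (p_i = a_i*p_{i-1} + p_{i-2}, q_i = a_i*q_{i-1} + q_{i-2} with p_{-2}=0, p_{-1}=1, q_{-2}=1, q_{-1}=0), until the denominator exceeds 25:
  i=0: a_0=10, p_0 = 10*1 + 0 = 10, q_0 = 10*0 + 1 = 1.
  i=1: a_1=41, p_1 = 41*10 + 1 = 411, q_1 = 41*1 + 0 = 41.
q_1 = 41 > 25, so the last convergent with denominator <= 25 is p_0/q_0 = 10/1.
The closest fraction with denominator <= 25 is either p_0/q_0 or the intermediate fraction (k*p_0 + p_{-1})/(k*q_0 + q_{-1}) with the largest k >= 1 whose denominator stays <= 25; these approach x as k grows, and every other convergent or intermediate fraction in range is farther away.
Largest k: floor((25 - q_{-1})/q_0) = floor((25 - 0)/1) = 25 (using the seeds p_{-1} = 1, q_{-1} = 0).
That gives (25*10 + 1)/(25*1 + 0) = 251/25.
Compare the errors: |x - 10/1| = |411*1 - 10*41|/(41*1) = 1/41, and |x - 251/25| = |411*25 - 251*41|/(41*25) = 16/1025.
Cross-multiplying, 16*41 = 656 < 1025 = 1*1025, so 16/1025 is smaller: the intermediate fraction 251/25 is closer to x than 10/1.

251/25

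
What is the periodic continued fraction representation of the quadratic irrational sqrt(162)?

[12; (1, 2, 1, 2, 12, 2, 1, 2, 1, 24)]

Write x_i = (sqrt(162) + m_i)/d_i with (m_0, d_0) = (0, 1). a_0 = floor(sqrt(162)) = 12, since 12^2 = 144 <= 162 < 169 = 13^2.
Iterate m_{i+1} = d_i*a_i - m_i, d_{i+1} = (162 - m_{i+1}^2)/d_i, a_{i+1} = floor((a_0 + m_{i+1})/d_{i+1}):
  m_1 = 1*12 - 0 = 12, d_1 = (162 - 12^2)/1 = 18/1 = 18, a_1 = floor((12 + 12)/18) = 1.
  m_2 = 18*1 - 12 = 6, d_2 = (162 - 6^2)/18 = 126/18 = 7, a_2 = floor((12 + 6)/7) = 2.
  m_3 = 7*2 - 6 = 8, d_3 = (162 - 8^2)/7 = 98/7 = 14, a_3 = floor((12 + 8)/14) = 1.
  m_4 = 14*1 - 8 = 6, d_4 = (162 - 6^2)/14 = 126/14 = 9, a_4 = floor((12 + 6)/9) = 2.
  m_5 = 9*2 - 6 = 12, d_5 = (162 - 12^2)/9 = 18/9 = 2, a_5 = floor((12 + 12)/2) = 12.
  m_6 = 2*12 - 12 = 12, d_6 = (162 - 12^2)/2 = 18/2 = 9, a_6 = floor((12 + 12)/9) = 2.
  m_7 = 9*2 - 12 = 6, d_7 = (162 - 6^2)/9 = 126/9 = 14, a_7 = floor((12 + 6)/14) = 1.
  m_8 = 14*1 - 6 = 8, d_8 = (162 - 8^2)/14 = 98/14 = 7, a_8 = floor((12 + 8)/7) = 2.
  m_9 = 7*2 - 8 = 6, d_9 = (162 - 6^2)/7 = 126/7 = 18, a_9 = floor((12 + 6)/18) = 1.
  m_10 = 18*1 - 6 = 12, d_10 = (162 - 12^2)/18 = 18/18 = 1, a_10 = floor((12 + 12)/1) = 24.
  m_11 = 1*24 - 12 = 12, d_11 = (162 - 12^2)/1 = 18/1 = 18: (m_11, d_11) = (m_1, d_1) = (12, 18), so from here the quotients repeat a_1, ..., a_10; the period length is 10.
Hence the expansion of sqrt(162) is a_0 = 12 followed by the repeating block 1, 2, 1, 2, 12, 2, 1, 2, 1, 24 (period 10).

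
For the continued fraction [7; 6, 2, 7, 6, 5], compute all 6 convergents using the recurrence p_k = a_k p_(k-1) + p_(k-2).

7/1, 43/6, 93/13, 694/97, 4257/595, 21979/3072

Using the convergent recurrence p_i = a_i*p_{i-1} + p_{i-2}, q_i = a_i*q_{i-1} + q_{i-2} with p_{-2}=0, p_{-1}=1, q_{-2}=1, q_{-1}=0:
  i=0: a_0=7, p_0 = 7*1 + 0 = 7, q_0 = 7*0 + 1 = 1.
  i=1: a_1=6, p_1 = 6*7 + 1 = 43, q_1 = 6*1 + 0 = 6.
  i=2: a_2=2, p_2 = 2*43 + 7 = 93, q_2 = 2*6 + 1 = 13.
  i=3: a_3=7, p_3 = 7*93 + 43 = 694, q_3 = 7*13 + 6 = 97.
  i=4: a_4=6, p_4 = 6*694 + 93 = 4257, q_4 = 6*97 + 13 = 595.
  i=5: a_5=5, p_5 = 5*4257 + 694 = 21979, q_5 = 5*595 + 97 = 3072.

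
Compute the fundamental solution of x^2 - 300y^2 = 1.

(x, y) = (1351, 78)

First expand sqrt(300) as a continued fraction. With x_i = (sqrt(300) + m_i)/d_i and (m_0, d_0) = (0, 1): a_0 = floor(sqrt(300)) = 17, since 17^2 = 289 <= 300 < 324 = 18^2.
Iterate m_{i+1} = d_i*a_i - m_i, d_{i+1} = (300 - m_{i+1}^2)/d_i, a_{i+1} = floor((a_0 + m_{i+1})/d_{i+1}):
  m_1 = 1*17 - 0 = 17, d_1 = (300 - 17^2)/1 = 11/1 = 11, a_1 = floor((17 + 17)/11) = 3.
  m_2 = 11*3 - 17 = 16, d_2 = (300 - 16^2)/11 = 44/11 = 4, a_2 = floor((17 + 16)/4) = 8.
  m_3 = 4*8 - 16 = 16, d_3 = (300 - 16^2)/4 = 44/4 = 11, a_3 = floor((17 + 16)/11) = 3.
  m_4 = 11*3 - 16 = 17, d_4 = (300 - 17^2)/11 = 11/11 = 1, a_4 = floor((17 + 17)/1) = 34.
  m_5 = 1*34 - 17 = 17, d_5 = (300 - 17^2)/1 = 11/1 = 11: (m_5, d_5) = (m_1, d_1) = (17, 11), so from here the quotients repeat a_1, ..., a_4; the period length is 4.
So sqrt(300) = [17; (3, 8, 3, 34)] with period length k = 4.
k is even, so the fundamental solution of x^2 - 300y^2 = 1 is (p_{k-1}, q_{k-1}) = (p_3, q_3); compute convergents through index 3.
Convergents (p_i = a_i*p_{i-1} + p_{i-2}, q_i = a_i*q_{i-1} + q_{i-2} with p_{-2}=0, p_{-1}=1, q_{-2}=1, q_{-1}=0):
  i=0: a_0=17, p_0 = 17*1 + 0 = 17, q_0 = 17*0 + 1 = 1.
  i=1: a_1=3, p_1 = 3*17 + 1 = 52, q_1 = 3*1 + 0 = 3.
  i=2: a_2=8, p_2 = 8*52 + 17 = 433, q_2 = 8*3 + 1 = 25.
  i=3: a_3=3, p_3 = 3*433 + 52 = 1351, q_3 = 3*25 + 3 = 78.
Check: 1351^2 - 300*78^2 = 1825201 - 1825200 = 1, so (x, y) = (1351, 78) solves the equation, and by the theorem it is the least positive solution.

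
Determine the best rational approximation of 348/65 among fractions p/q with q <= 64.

257/48

Expand x = 348/65 as a continued fraction with the Euclidean algorithm:
  348 = 5*65 + 23, so a_0 = 5.
  65 = 2*23 + 19, so a_1 = 2.
  23 = 1*19 + 4, so a_2 = 1.
  19 = 4*4 + 3, so a_3 = 4.
  4 = 1*3 + 1, so a_4 = 1.
  3 = 3*1 + 0, so a_5 = 3.
so x = [5; 2, 1, 4, 1, 3].
Convergents (p_i = a_i*p_{i-1} + p_{i-2}, q_i = a_i*q_{i-1} + q_{i-2} with p_{-2}=0, p_{-1}=1, q_{-2}=1, q_{-1}=0), until the denominator exceeds 64:
  i=0: a_0=5, p_0 = 5*1 + 0 = 5, q_0 = 5*0 + 1 = 1.
  i=1: a_1=2, p_1 = 2*5 + 1 = 11, q_1 = 2*1 + 0 = 2.
  i=2: a_2=1, p_2 = 1*11 + 5 = 16, q_2 = 1*2 + 1 = 3.
  i=3: a_3=4, p_3 = 4*16 + 11 = 75, q_3 = 4*3 + 2 = 14.
  i=4: a_4=1, p_4 = 1*75 + 16 = 91, q_4 = 1*14 + 3 = 17.
  i=5: a_5=3, p_5 = 3*91 + 75 = 348, q_5 = 3*17 + 14 = 65.
q_5 = 65 > 64, so the last convergent with denominator <= 64 is p_4/q_4 = 91/17.
The closest fraction with denominator <= 64 is either p_4/q_4 or the intermediate fraction (k*p_4 + p_3)/(k*q_4 + q_3) with the largest k >= 1 whose denominator stays <= 64; these approach x as k grows, and every other convergent or intermediate fraction in range is farther away.
Largest k: floor((64 - q_3)/q_4) = floor((64 - 14)/17) = 2.
That gives (2*91 + 75)/(2*17 + 14) = 257/48.
Compare the errors: |x - 91/17| = |348*17 - 91*65|/(65*17) = 1/1105, and |x - 257/48| = |348*48 - 257*65|/(65*48) = 1/3120.
Cross-multiplying, 1*1105 = 1105 < 3120 = 1*3120, so 1/3120 is smaller: the intermediate fraction 257/48 is closer to x than 91/17.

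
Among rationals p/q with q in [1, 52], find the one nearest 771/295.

Expand x = 771/295 as a continued fraction with the Euclidean algorithm:
  771 = 2*295 + 181, so a_0 = 2.
  295 = 1*181 + 114, so a_1 = 1.
  181 = 1*114 + 67, so a_2 = 1.
  114 = 1*67 + 47, so a_3 = 1.
  67 = 1*47 + 20, so a_4 = 1.
  47 = 2*20 + 7, so a_5 = 2.
  20 = 2*7 + 6, so a_6 = 2.
  7 = 1*6 + 1, so a_7 = 1.
  6 = 6*1 + 0, so a_8 = 6.
so x = [2; 1, 1, 1, 1, 2, 2, 1, 6].
Convergents (p_i = a_i*p_{i-1} + p_{i-2}, q_i = a_i*q_{i-1} + q_{i-2} with p_{-2}=0, p_{-1}=1, q_{-2}=1, q_{-1}=0), until the denominator exceeds 52:
  i=0: a_0=2, p_0 = 2*1 + 0 = 2, q_0 = 2*0 + 1 = 1.
  i=1: a_1=1, p_1 = 1*2 + 1 = 3, q_1 = 1*1 + 0 = 1.
  i=2: a_2=1, p_2 = 1*3 + 2 = 5, q_2 = 1*1 + 1 = 2.
  i=3: a_3=1, p_3 = 1*5 + 3 = 8, q_3 = 1*2 + 1 = 3.
  i=4: a_4=1, p_4 = 1*8 + 5 = 13, q_4 = 1*3 + 2 = 5.
  i=5: a_5=2, p_5 = 2*13 + 8 = 34, q_5 = 2*5 + 3 = 13.
  i=6: a_6=2, p_6 = 2*34 + 13 = 81, q_6 = 2*13 + 5 = 31.
  i=7: a_7=1, p_7 = 1*81 + 34 = 115, q_7 = 1*31 + 13 = 44.
  i=8: a_8=6, p_8 = 6*115 + 81 = 771, q_8 = 6*44 + 31 = 295.
q_8 = 295 > 52, so the last convergent with denominator <= 52 is p_7/q_7 = 115/44.
The closest fraction with denominator <= 52 is either p_7/q_7 or the intermediate fraction (k*p_7 + p_6)/(k*q_7 + q_6) with the largest k >= 1 whose denominator stays <= 52; these approach x as k grows, and every other convergent or intermediate fraction in range is farther away.
Largest k: floor((52 - q_6)/q_7) = floor((52 - 31)/44) = 0.
Since k = 0, no intermediate fraction beyond p_7/q_7 has denominator <= 52, so the convergent 115/44 is the closest (its error is |771*44 - 115*295|/(295*44) = 1/12980).

115/44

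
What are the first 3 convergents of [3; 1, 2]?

Using the convergent recurrence p_i = a_i*p_{i-1} + p_{i-2}, q_i = a_i*q_{i-1} + q_{i-2} with p_{-2}=0, p_{-1}=1, q_{-2}=1, q_{-1}=0:
  i=0: a_0=3, p_0 = 3*1 + 0 = 3, q_0 = 3*0 + 1 = 1.
  i=1: a_1=1, p_1 = 1*3 + 1 = 4, q_1 = 1*1 + 0 = 1.
  i=2: a_2=2, p_2 = 2*4 + 3 = 11, q_2 = 2*1 + 1 = 3.

3/1, 4/1, 11/3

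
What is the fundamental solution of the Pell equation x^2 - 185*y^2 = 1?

(x, y) = (9249, 680)

First expand sqrt(185) as a continued fraction. With x_i = (sqrt(185) + m_i)/d_i and (m_0, d_0) = (0, 1): a_0 = floor(sqrt(185)) = 13, since 13^2 = 169 <= 185 < 196 = 14^2.
Iterate m_{i+1} = d_i*a_i - m_i, d_{i+1} = (185 - m_{i+1}^2)/d_i, a_{i+1} = floor((a_0 + m_{i+1})/d_{i+1}):
  m_1 = 1*13 - 0 = 13, d_1 = (185 - 13^2)/1 = 16/1 = 16, a_1 = floor((13 + 13)/16) = 1.
  m_2 = 16*1 - 13 = 3, d_2 = (185 - 3^2)/16 = 176/16 = 11, a_2 = floor((13 + 3)/11) = 1.
  m_3 = 11*1 - 3 = 8, d_3 = (185 - 8^2)/11 = 121/11 = 11, a_3 = floor((13 + 8)/11) = 1.
  m_4 = 11*1 - 8 = 3, d_4 = (185 - 3^2)/11 = 176/11 = 16, a_4 = floor((13 + 3)/16) = 1.
  m_5 = 16*1 - 3 = 13, d_5 = (185 - 13^2)/16 = 16/16 = 1, a_5 = floor((13 + 13)/1) = 26.
  m_6 = 1*26 - 13 = 13, d_6 = (185 - 13^2)/1 = 16/1 = 16: (m_6, d_6) = (m_1, d_1) = (13, 16), so from here the quotients repeat a_1, ..., a_5; the period length is 5.
So sqrt(185) = [13; (1, 1, 1, 1, 26)] with period length k = 5.
k is odd, so (p_{k-1}, q_{k-1}) only solves x^2 - 185y^2 = -1 and the fundamental solution of x^2 - 185y^2 = 1 is (p_{2k-1}, q_{2k-1}) = (p_9, q_9); compute convergents through index 9, running through the period twice.
Convergents (p_i = a_i*p_{i-1} + p_{i-2}, q_i = a_i*q_{i-1} + q_{i-2} with p_{-2}=0, p_{-1}=1, q_{-2}=1, q_{-1}=0):
  i=0: a_0=13, p_0 = 13*1 + 0 = 13, q_0 = 13*0 + 1 = 1.
  i=1: a_1=1, p_1 = 1*13 + 1 = 14, q_1 = 1*1 + 0 = 1.
  i=2: a_2=1, p_2 = 1*14 + 13 = 27, q_2 = 1*1 + 1 = 2.
  i=3: a_3=1, p_3 = 1*27 + 14 = 41, q_3 = 1*2 + 1 = 3.
  i=4: a_4=1, p_4 = 1*41 + 27 = 68, q_4 = 1*3 + 2 = 5.
  i=5: a_5=26, p_5 = 26*68 + 41 = 1809, q_5 = 26*5 + 3 = 133.
  i=6: a_6=1, p_6 = 1*1809 + 68 = 1877, q_6 = 1*133 + 5 = 138.
  i=7: a_7=1, p_7 = 1*1877 + 1809 = 3686, q_7 = 1*138 + 133 = 271.
  i=8: a_8=1, p_8 = 1*3686 + 1877 = 5563, q_8 = 1*271 + 138 = 409.
  i=9: a_9=1, p_9 = 1*5563 + 3686 = 9249, q_9 = 1*409 + 271 = 680.
Indeed p_4^2 - 185*q_4^2 = 4624 - 4625 = -1, not +1.
Check: 9249^2 - 185*680^2 = 85544001 - 85544000 = 1, so (x, y) = (9249, 680) solves the equation, and by the theorem it is the least positive solution.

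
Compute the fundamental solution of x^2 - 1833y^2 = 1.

First expand sqrt(1833) as a continued fraction. With x_i = (sqrt(1833) + m_i)/d_i and (m_0, d_0) = (0, 1): a_0 = floor(sqrt(1833)) = 42, since 42^2 = 1764 <= 1833 < 1849 = 43^2.
Iterate m_{i+1} = d_i*a_i - m_i, d_{i+1} = (1833 - m_{i+1}^2)/d_i, a_{i+1} = floor((a_0 + m_{i+1})/d_{i+1}):
  m_1 = 1*42 - 0 = 42, d_1 = (1833 - 42^2)/1 = 69/1 = 69, a_1 = floor((42 + 42)/69) = 1.
  m_2 = 69*1 - 42 = 27, d_2 = (1833 - 27^2)/69 = 1104/69 = 16, a_2 = floor((42 + 27)/16) = 4.
  m_3 = 16*4 - 27 = 37, d_3 = (1833 - 37^2)/16 = 464/16 = 29, a_3 = floor((42 + 37)/29) = 2.
  m_4 = 29*2 - 37 = 21, d_4 = (1833 - 21^2)/29 = 1392/29 = 48, a_4 = floor((42 + 21)/48) = 1.
  m_5 = 48*1 - 21 = 27, d_5 = (1833 - 27^2)/48 = 1104/48 = 23, a_5 = floor((42 + 27)/23) = 3.
  m_6 = 23*3 - 27 = 42, d_6 = (1833 - 42^2)/23 = 69/23 = 3, a_6 = floor((42 + 42)/3) = 28.
  m_7 = 3*28 - 42 = 42, d_7 = (1833 - 42^2)/3 = 69/3 = 23, a_7 = floor((42 + 42)/23) = 3.
  m_8 = 23*3 - 42 = 27, d_8 = (1833 - 27^2)/23 = 1104/23 = 48, a_8 = floor((42 + 27)/48) = 1.
  m_9 = 48*1 - 27 = 21, d_9 = (1833 - 21^2)/48 = 1392/48 = 29, a_9 = floor((42 + 21)/29) = 2.
  m_10 = 29*2 - 21 = 37, d_10 = (1833 - 37^2)/29 = 464/29 = 16, a_10 = floor((42 + 37)/16) = 4.
  m_11 = 16*4 - 37 = 27, d_11 = (1833 - 27^2)/16 = 1104/16 = 69, a_11 = floor((42 + 27)/69) = 1.
  m_12 = 69*1 - 27 = 42, d_12 = (1833 - 42^2)/69 = 69/69 = 1, a_12 = floor((42 + 42)/1) = 84.
  m_13 = 1*84 - 42 = 42, d_13 = (1833 - 42^2)/1 = 69/1 = 69: (m_13, d_13) = (m_1, d_1) = (42, 69), so from here the quotients repeat a_1, ..., a_12; the period length is 12.
So sqrt(1833) = [42; (1, 4, 2, 1, 3, 28, 3, 1, 2, 4, 1, 84)] with period length k = 12.
k is even, so the fundamental solution of x^2 - 1833y^2 = 1 is (p_{k-1}, q_{k-1}) = (p_11, q_11); compute convergents through index 11.
Convergents (p_i = a_i*p_{i-1} + p_{i-2}, q_i = a_i*q_{i-1} + q_{i-2} with p_{-2}=0, p_{-1}=1, q_{-2}=1, q_{-1}=0):
  i=0: a_0=42, p_0 = 42*1 + 0 = 42, q_0 = 42*0 + 1 = 1.
  i=1: a_1=1, p_1 = 1*42 + 1 = 43, q_1 = 1*1 + 0 = 1.
  i=2: a_2=4, p_2 = 4*43 + 42 = 214, q_2 = 4*1 + 1 = 5.
  i=3: a_3=2, p_3 = 2*214 + 43 = 471, q_3 = 2*5 + 1 = 11.
  i=4: a_4=1, p_4 = 1*471 + 214 = 685, q_4 = 1*11 + 5 = 16.
  i=5: a_5=3, p_5 = 3*685 + 471 = 2526, q_5 = 3*16 + 11 = 59.
  i=6: a_6=28, p_6 = 28*2526 + 685 = 71413, q_6 = 28*59 + 16 = 1668.
  i=7: a_7=3, p_7 = 3*71413 + 2526 = 216765, q_7 = 3*1668 + 59 = 5063.
  i=8: a_8=1, p_8 = 1*216765 + 71413 = 288178, q_8 = 1*5063 + 1668 = 6731.
  i=9: a_9=2, p_9 = 2*288178 + 216765 = 793121, q_9 = 2*6731 + 5063 = 18525.
  i=10: a_10=4, p_10 = 4*793121 + 288178 = 3460662, q_10 = 4*18525 + 6731 = 80831.
  i=11: a_11=1, p_11 = 1*3460662 + 793121 = 4253783, q_11 = 1*80831 + 18525 = 99356.
Check: 4253783^2 - 1833*99356^2 = 18094669811089 - 18094669811088 = 1, so (x, y) = (4253783, 99356) solves the equation, and by the theorem it is the least positive solution.

(x, y) = (4253783, 99356)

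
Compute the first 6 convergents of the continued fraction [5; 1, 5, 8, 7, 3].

5/1, 6/1, 35/6, 286/49, 2037/349, 6397/1096

Using the convergent recurrence p_i = a_i*p_{i-1} + p_{i-2}, q_i = a_i*q_{i-1} + q_{i-2} with p_{-2}=0, p_{-1}=1, q_{-2}=1, q_{-1}=0:
  i=0: a_0=5, p_0 = 5*1 + 0 = 5, q_0 = 5*0 + 1 = 1.
  i=1: a_1=1, p_1 = 1*5 + 1 = 6, q_1 = 1*1 + 0 = 1.
  i=2: a_2=5, p_2 = 5*6 + 5 = 35, q_2 = 5*1 + 1 = 6.
  i=3: a_3=8, p_3 = 8*35 + 6 = 286, q_3 = 8*6 + 1 = 49.
  i=4: a_4=7, p_4 = 7*286 + 35 = 2037, q_4 = 7*49 + 6 = 349.
  i=5: a_5=3, p_5 = 3*2037 + 286 = 6397, q_5 = 3*349 + 49 = 1096.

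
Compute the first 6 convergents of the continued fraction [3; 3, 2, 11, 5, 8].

3/1, 10/3, 23/7, 263/80, 1338/407, 10967/3336

Using the convergent recurrence p_i = a_i*p_{i-1} + p_{i-2}, q_i = a_i*q_{i-1} + q_{i-2} with p_{-2}=0, p_{-1}=1, q_{-2}=1, q_{-1}=0:
  i=0: a_0=3, p_0 = 3*1 + 0 = 3, q_0 = 3*0 + 1 = 1.
  i=1: a_1=3, p_1 = 3*3 + 1 = 10, q_1 = 3*1 + 0 = 3.
  i=2: a_2=2, p_2 = 2*10 + 3 = 23, q_2 = 2*3 + 1 = 7.
  i=3: a_3=11, p_3 = 11*23 + 10 = 263, q_3 = 11*7 + 3 = 80.
  i=4: a_4=5, p_4 = 5*263 + 23 = 1338, q_4 = 5*80 + 7 = 407.
  i=5: a_5=8, p_5 = 8*1338 + 263 = 10967, q_5 = 8*407 + 80 = 3336.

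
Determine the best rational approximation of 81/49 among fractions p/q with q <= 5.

5/3

Expand x = 81/49 as a continued fraction with the Euclidean algorithm:
  81 = 1*49 + 32, so a_0 = 1.
  49 = 1*32 + 17, so a_1 = 1.
  32 = 1*17 + 15, so a_2 = 1.
  17 = 1*15 + 2, so a_3 = 1.
  15 = 7*2 + 1, so a_4 = 7.
  2 = 2*1 + 0, so a_5 = 2.
so x = [1; 1, 1, 1, 7, 2].
Convergents (p_i = a_i*p_{i-1} + p_{i-2}, q_i = a_i*q_{i-1} + q_{i-2} with p_{-2}=0, p_{-1}=1, q_{-2}=1, q_{-1}=0), until the denominator exceeds 5:
  i=0: a_0=1, p_0 = 1*1 + 0 = 1, q_0 = 1*0 + 1 = 1.
  i=1: a_1=1, p_1 = 1*1 + 1 = 2, q_1 = 1*1 + 0 = 1.
  i=2: a_2=1, p_2 = 1*2 + 1 = 3, q_2 = 1*1 + 1 = 2.
  i=3: a_3=1, p_3 = 1*3 + 2 = 5, q_3 = 1*2 + 1 = 3.
  i=4: a_4=7, p_4 = 7*5 + 3 = 38, q_4 = 7*3 + 2 = 23.
q_4 = 23 > 5, so the last convergent with denominator <= 5 is p_3/q_3 = 5/3.
The closest fraction with denominator <= 5 is either p_3/q_3 or the intermediate fraction (k*p_3 + p_2)/(k*q_3 + q_2) with the largest k >= 1 whose denominator stays <= 5; these approach x as k grows, and every other convergent or intermediate fraction in range is farther away.
Largest k: floor((5 - q_2)/q_3) = floor((5 - 2)/3) = 1.
That gives (1*5 + 3)/(1*3 + 2) = 8/5.
Compare the errors: |x - 5/3| = |81*3 - 5*49|/(49*3) = 2/147, and |x - 8/5| = |81*5 - 8*49|/(49*5) = 13/245.
Cross-multiplying, 2*245 = 490 < 1911 = 13*147, so 2/147 is smaller: the convergent 5/3 is closer to x than 8/5.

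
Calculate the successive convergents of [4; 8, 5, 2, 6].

4/1, 33/8, 169/41, 371/90, 2395/581

Using the convergent recurrence p_i = a_i*p_{i-1} + p_{i-2}, q_i = a_i*q_{i-1} + q_{i-2} with p_{-2}=0, p_{-1}=1, q_{-2}=1, q_{-1}=0:
  i=0: a_0=4, p_0 = 4*1 + 0 = 4, q_0 = 4*0 + 1 = 1.
  i=1: a_1=8, p_1 = 8*4 + 1 = 33, q_1 = 8*1 + 0 = 8.
  i=2: a_2=5, p_2 = 5*33 + 4 = 169, q_2 = 5*8 + 1 = 41.
  i=3: a_3=2, p_3 = 2*169 + 33 = 371, q_3 = 2*41 + 8 = 90.
  i=4: a_4=6, p_4 = 6*371 + 169 = 2395, q_4 = 6*90 + 41 = 581.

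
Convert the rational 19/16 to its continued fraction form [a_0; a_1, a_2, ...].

Run the Euclidean algorithm on 19 and 16; the successive quotients are the partial quotients a_0, a_1, ... (each step inverts the fractional part left over by the previous one):
  19 = 1*16 + 3, so a_0 = 1.
  16 = 5*3 + 1, so a_1 = 5.
  3 = 3*1 + 0, so a_2 = 3.
The remainder reaches 0 after 3 divisions, so the expansion has 3 partial quotients, read off in order.

[1; 5, 3]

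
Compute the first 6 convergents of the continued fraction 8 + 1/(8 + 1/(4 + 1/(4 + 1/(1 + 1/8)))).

8/1, 65/8, 268/33, 1137/140, 1405/173, 12377/1524

Using the convergent recurrence p_i = a_i*p_{i-1} + p_{i-2}, q_i = a_i*q_{i-1} + q_{i-2} with p_{-2}=0, p_{-1}=1, q_{-2}=1, q_{-1}=0:
  i=0: a_0=8, p_0 = 8*1 + 0 = 8, q_0 = 8*0 + 1 = 1.
  i=1: a_1=8, p_1 = 8*8 + 1 = 65, q_1 = 8*1 + 0 = 8.
  i=2: a_2=4, p_2 = 4*65 + 8 = 268, q_2 = 4*8 + 1 = 33.
  i=3: a_3=4, p_3 = 4*268 + 65 = 1137, q_3 = 4*33 + 8 = 140.
  i=4: a_4=1, p_4 = 1*1137 + 268 = 1405, q_4 = 1*140 + 33 = 173.
  i=5: a_5=8, p_5 = 8*1405 + 1137 = 12377, q_5 = 8*173 + 140 = 1524.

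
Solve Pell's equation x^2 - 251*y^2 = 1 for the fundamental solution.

First expand sqrt(251) as a continued fraction. With x_i = (sqrt(251) + m_i)/d_i and (m_0, d_0) = (0, 1): a_0 = floor(sqrt(251)) = 15, since 15^2 = 225 <= 251 < 256 = 16^2.
Iterate m_{i+1} = d_i*a_i - m_i, d_{i+1} = (251 - m_{i+1}^2)/d_i, a_{i+1} = floor((a_0 + m_{i+1})/d_{i+1}):
  m_1 = 1*15 - 0 = 15, d_1 = (251 - 15^2)/1 = 26/1 = 26, a_1 = floor((15 + 15)/26) = 1.
  m_2 = 26*1 - 15 = 11, d_2 = (251 - 11^2)/26 = 130/26 = 5, a_2 = floor((15 + 11)/5) = 5.
  m_3 = 5*5 - 11 = 14, d_3 = (251 - 14^2)/5 = 55/5 = 11, a_3 = floor((15 + 14)/11) = 2.
  m_4 = 11*2 - 14 = 8, d_4 = (251 - 8^2)/11 = 187/11 = 17, a_4 = floor((15 + 8)/17) = 1.
  m_5 = 17*1 - 8 = 9, d_5 = (251 - 9^2)/17 = 170/17 = 10, a_5 = floor((15 + 9)/10) = 2.
  m_6 = 10*2 - 9 = 11, d_6 = (251 - 11^2)/10 = 130/10 = 13, a_6 = floor((15 + 11)/13) = 2.
  m_7 = 13*2 - 11 = 15, d_7 = (251 - 15^2)/13 = 26/13 = 2, a_7 = floor((15 + 15)/2) = 15.
  m_8 = 2*15 - 15 = 15, d_8 = (251 - 15^2)/2 = 26/2 = 13, a_8 = floor((15 + 15)/13) = 2.
  m_9 = 13*2 - 15 = 11, d_9 = (251 - 11^2)/13 = 130/13 = 10, a_9 = floor((15 + 11)/10) = 2.
  m_10 = 10*2 - 11 = 9, d_10 = (251 - 9^2)/10 = 170/10 = 17, a_10 = floor((15 + 9)/17) = 1.
  m_11 = 17*1 - 9 = 8, d_11 = (251 - 8^2)/17 = 187/17 = 11, a_11 = floor((15 + 8)/11) = 2.
  m_12 = 11*2 - 8 = 14, d_12 = (251 - 14^2)/11 = 55/11 = 5, a_12 = floor((15 + 14)/5) = 5.
  m_13 = 5*5 - 14 = 11, d_13 = (251 - 11^2)/5 = 130/5 = 26, a_13 = floor((15 + 11)/26) = 1.
  m_14 = 26*1 - 11 = 15, d_14 = (251 - 15^2)/26 = 26/26 = 1, a_14 = floor((15 + 15)/1) = 30.
  m_15 = 1*30 - 15 = 15, d_15 = (251 - 15^2)/1 = 26/1 = 26: (m_15, d_15) = (m_1, d_1) = (15, 26), so from here the quotients repeat a_1, ..., a_14; the period length is 14.
So sqrt(251) = [15; (1, 5, 2, 1, 2, 2, 15, 2, 2, 1, 2, 5, 1, 30)] with period length k = 14.
k is even, so the fundamental solution of x^2 - 251y^2 = 1 is (p_{k-1}, q_{k-1}) = (p_13, q_13); compute convergents through index 13.
Convergents (p_i = a_i*p_{i-1} + p_{i-2}, q_i = a_i*q_{i-1} + q_{i-2} with p_{-2}=0, p_{-1}=1, q_{-2}=1, q_{-1}=0):
  i=0: a_0=15, p_0 = 15*1 + 0 = 15, q_0 = 15*0 + 1 = 1.
  i=1: a_1=1, p_1 = 1*15 + 1 = 16, q_1 = 1*1 + 0 = 1.
  i=2: a_2=5, p_2 = 5*16 + 15 = 95, q_2 = 5*1 + 1 = 6.
  i=3: a_3=2, p_3 = 2*95 + 16 = 206, q_3 = 2*6 + 1 = 13.
  i=4: a_4=1, p_4 = 1*206 + 95 = 301, q_4 = 1*13 + 6 = 19.
  i=5: a_5=2, p_5 = 2*301 + 206 = 808, q_5 = 2*19 + 13 = 51.
  i=6: a_6=2, p_6 = 2*808 + 301 = 1917, q_6 = 2*51 + 19 = 121.
  i=7: a_7=15, p_7 = 15*1917 + 808 = 29563, q_7 = 15*121 + 51 = 1866.
  i=8: a_8=2, p_8 = 2*29563 + 1917 = 61043, q_8 = 2*1866 + 121 = 3853.
  i=9: a_9=2, p_9 = 2*61043 + 29563 = 151649, q_9 = 2*3853 + 1866 = 9572.
  i=10: a_10=1, p_10 = 1*151649 + 61043 = 212692, q_10 = 1*9572 + 3853 = 13425.
  i=11: a_11=2, p_11 = 2*212692 + 151649 = 577033, q_11 = 2*13425 + 9572 = 36422.
  i=12: a_12=5, p_12 = 5*577033 + 212692 = 3097857, q_12 = 5*36422 + 13425 = 195535.
  i=13: a_13=1, p_13 = 1*3097857 + 577033 = 3674890, q_13 = 1*195535 + 36422 = 231957.
Check: 3674890^2 - 251*231957^2 = 13504816512100 - 13504816512099 = 1, so (x, y) = (3674890, 231957) solves the equation, and by the theorem it is the least positive solution.

(x, y) = (3674890, 231957)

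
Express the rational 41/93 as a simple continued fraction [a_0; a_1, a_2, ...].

[0; 2, 3, 1, 2, 1, 2]

Run the Euclidean algorithm on 41 and 93; the successive quotients are the partial quotients a_0, a_1, ... (each step inverts the fractional part left over by the previous one):
  41 = 0*93 + 41, so a_0 = 0.
  93 = 2*41 + 11, so a_1 = 2.
  41 = 3*11 + 8, so a_2 = 3.
  11 = 1*8 + 3, so a_3 = 1.
  8 = 2*3 + 2, so a_4 = 2.
  3 = 1*2 + 1, so a_5 = 1.
  2 = 2*1 + 0, so a_6 = 2.
The remainder reaches 0 after 7 divisions, so the expansion has 7 partial quotients, read off in order.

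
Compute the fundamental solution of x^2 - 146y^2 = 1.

First expand sqrt(146) as a continued fraction. With x_i = (sqrt(146) + m_i)/d_i and (m_0, d_0) = (0, 1): a_0 = floor(sqrt(146)) = 12, since 12^2 = 144 <= 146 < 169 = 13^2.
Iterate m_{i+1} = d_i*a_i - m_i, d_{i+1} = (146 - m_{i+1}^2)/d_i, a_{i+1} = floor((a_0 + m_{i+1})/d_{i+1}):
  m_1 = 1*12 - 0 = 12, d_1 = (146 - 12^2)/1 = 2/1 = 2, a_1 = floor((12 + 12)/2) = 12.
  m_2 = 2*12 - 12 = 12, d_2 = (146 - 12^2)/2 = 2/2 = 1, a_2 = floor((12 + 12)/1) = 24.
  m_3 = 1*24 - 12 = 12, d_3 = (146 - 12^2)/1 = 2/1 = 2: (m_3, d_3) = (m_1, d_1) = (12, 2), so from here the quotients repeat a_1, a_2; the period length is 2.
So sqrt(146) = [12; (12, 24)] with period length k = 2.
k is even, so the fundamental solution of x^2 - 146y^2 = 1 is (p_{k-1}, q_{k-1}) = (p_1, q_1); compute convergents through index 1.
Convergents (p_i = a_i*p_{i-1} + p_{i-2}, q_i = a_i*q_{i-1} + q_{i-2} with p_{-2}=0, p_{-1}=1, q_{-2}=1, q_{-1}=0):
  i=0: a_0=12, p_0 = 12*1 + 0 = 12, q_0 = 12*0 + 1 = 1.
  i=1: a_1=12, p_1 = 12*12 + 1 = 145, q_1 = 12*1 + 0 = 12.
Check: 145^2 - 146*12^2 = 21025 - 21024 = 1, so (x, y) = (145, 12) solves the equation, and by the theorem it is the least positive solution.

(x, y) = (145, 12)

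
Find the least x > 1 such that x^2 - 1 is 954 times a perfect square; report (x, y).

(x, y) = (32080051, 1038630)

First expand sqrt(954) as a continued fraction. With x_i = (sqrt(954) + m_i)/d_i and (m_0, d_0) = (0, 1): a_0 = floor(sqrt(954)) = 30, since 30^2 = 900 <= 954 < 961 = 31^2.
Iterate m_{i+1} = d_i*a_i - m_i, d_{i+1} = (954 - m_{i+1}^2)/d_i, a_{i+1} = floor((a_0 + m_{i+1})/d_{i+1}):
  m_1 = 1*30 - 0 = 30, d_1 = (954 - 30^2)/1 = 54/1 = 54, a_1 = floor((30 + 30)/54) = 1.
  m_2 = 54*1 - 30 = 24, d_2 = (954 - 24^2)/54 = 378/54 = 7, a_2 = floor((30 + 24)/7) = 7.
  m_3 = 7*7 - 24 = 25, d_3 = (954 - 25^2)/7 = 329/7 = 47, a_3 = floor((30 + 25)/47) = 1.
  m_4 = 47*1 - 25 = 22, d_4 = (954 - 22^2)/47 = 470/47 = 10, a_4 = floor((30 + 22)/10) = 5.
  m_5 = 10*5 - 22 = 28, d_5 = (954 - 28^2)/10 = 170/10 = 17, a_5 = floor((30 + 28)/17) = 3.
  m_6 = 17*3 - 28 = 23, d_6 = (954 - 23^2)/17 = 425/17 = 25, a_6 = floor((30 + 23)/25) = 2.
  m_7 = 25*2 - 23 = 27, d_7 = (954 - 27^2)/25 = 225/25 = 9, a_7 = floor((30 + 27)/9) = 6.
  m_8 = 9*6 - 27 = 27, d_8 = (954 - 27^2)/9 = 225/9 = 25, a_8 = floor((30 + 27)/25) = 2.
  m_9 = 25*2 - 27 = 23, d_9 = (954 - 23^2)/25 = 425/25 = 17, a_9 = floor((30 + 23)/17) = 3.
  m_10 = 17*3 - 23 = 28, d_10 = (954 - 28^2)/17 = 170/17 = 10, a_10 = floor((30 + 28)/10) = 5.
  m_11 = 10*5 - 28 = 22, d_11 = (954 - 22^2)/10 = 470/10 = 47, a_11 = floor((30 + 22)/47) = 1.
  m_12 = 47*1 - 22 = 25, d_12 = (954 - 25^2)/47 = 329/47 = 7, a_12 = floor((30 + 25)/7) = 7.
  m_13 = 7*7 - 25 = 24, d_13 = (954 - 24^2)/7 = 378/7 = 54, a_13 = floor((30 + 24)/54) = 1.
  m_14 = 54*1 - 24 = 30, d_14 = (954 - 30^2)/54 = 54/54 = 1, a_14 = floor((30 + 30)/1) = 60.
  m_15 = 1*60 - 30 = 30, d_15 = (954 - 30^2)/1 = 54/1 = 54: (m_15, d_15) = (m_1, d_1) = (30, 54), so from here the quotients repeat a_1, ..., a_14; the period length is 14.
So sqrt(954) = [30; (1, 7, 1, 5, 3, 2, 6, 2, 3, 5, 1, 7, 1, 60)] with period length k = 14.
k is even, so the fundamental solution of x^2 - 954y^2 = 1 is (p_{k-1}, q_{k-1}) = (p_13, q_13); compute convergents through index 13.
Convergents (p_i = a_i*p_{i-1} + p_{i-2}, q_i = a_i*q_{i-1} + q_{i-2} with p_{-2}=0, p_{-1}=1, q_{-2}=1, q_{-1}=0):
  i=0: a_0=30, p_0 = 30*1 + 0 = 30, q_0 = 30*0 + 1 = 1.
  i=1: a_1=1, p_1 = 1*30 + 1 = 31, q_1 = 1*1 + 0 = 1.
  i=2: a_2=7, p_2 = 7*31 + 30 = 247, q_2 = 7*1 + 1 = 8.
  i=3: a_3=1, p_3 = 1*247 + 31 = 278, q_3 = 1*8 + 1 = 9.
  i=4: a_4=5, p_4 = 5*278 + 247 = 1637, q_4 = 5*9 + 8 = 53.
  i=5: a_5=3, p_5 = 3*1637 + 278 = 5189, q_5 = 3*53 + 9 = 168.
  i=6: a_6=2, p_6 = 2*5189 + 1637 = 12015, q_6 = 2*168 + 53 = 389.
  i=7: a_7=6, p_7 = 6*12015 + 5189 = 77279, q_7 = 6*389 + 168 = 2502.
  i=8: a_8=2, p_8 = 2*77279 + 12015 = 166573, q_8 = 2*2502 + 389 = 5393.
  i=9: a_9=3, p_9 = 3*166573 + 77279 = 576998, q_9 = 3*5393 + 2502 = 18681.
  i=10: a_10=5, p_10 = 5*576998 + 166573 = 3051563, q_10 = 5*18681 + 5393 = 98798.
  i=11: a_11=1, p_11 = 1*3051563 + 576998 = 3628561, q_11 = 1*98798 + 18681 = 117479.
  i=12: a_12=7, p_12 = 7*3628561 + 3051563 = 28451490, q_12 = 7*117479 + 98798 = 921151.
  i=13: a_13=1, p_13 = 1*28451490 + 3628561 = 32080051, q_13 = 1*921151 + 117479 = 1038630.
Check: 32080051^2 - 954*1038630^2 = 1029129672162601 - 1029129672162600 = 1, so (x, y) = (32080051, 1038630) solves the equation, and by the theorem it is the least positive solution.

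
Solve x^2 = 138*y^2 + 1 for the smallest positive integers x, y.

First expand sqrt(138) as a continued fraction. With x_i = (sqrt(138) + m_i)/d_i and (m_0, d_0) = (0, 1): a_0 = floor(sqrt(138)) = 11, since 11^2 = 121 <= 138 < 144 = 12^2.
Iterate m_{i+1} = d_i*a_i - m_i, d_{i+1} = (138 - m_{i+1}^2)/d_i, a_{i+1} = floor((a_0 + m_{i+1})/d_{i+1}):
  m_1 = 1*11 - 0 = 11, d_1 = (138 - 11^2)/1 = 17/1 = 17, a_1 = floor((11 + 11)/17) = 1.
  m_2 = 17*1 - 11 = 6, d_2 = (138 - 6^2)/17 = 102/17 = 6, a_2 = floor((11 + 6)/6) = 2.
  m_3 = 6*2 - 6 = 6, d_3 = (138 - 6^2)/6 = 102/6 = 17, a_3 = floor((11 + 6)/17) = 1.
  m_4 = 17*1 - 6 = 11, d_4 = (138 - 11^2)/17 = 17/17 = 1, a_4 = floor((11 + 11)/1) = 22.
  m_5 = 1*22 - 11 = 11, d_5 = (138 - 11^2)/1 = 17/1 = 17: (m_5, d_5) = (m_1, d_1) = (11, 17), so from here the quotients repeat a_1, ..., a_4; the period length is 4.
So sqrt(138) = [11; (1, 2, 1, 22)] with period length k = 4.
k is even, so the fundamental solution of x^2 - 138y^2 = 1 is (p_{k-1}, q_{k-1}) = (p_3, q_3); compute convergents through index 3.
Convergents (p_i = a_i*p_{i-1} + p_{i-2}, q_i = a_i*q_{i-1} + q_{i-2} with p_{-2}=0, p_{-1}=1, q_{-2}=1, q_{-1}=0):
  i=0: a_0=11, p_0 = 11*1 + 0 = 11, q_0 = 11*0 + 1 = 1.
  i=1: a_1=1, p_1 = 1*11 + 1 = 12, q_1 = 1*1 + 0 = 1.
  i=2: a_2=2, p_2 = 2*12 + 11 = 35, q_2 = 2*1 + 1 = 3.
  i=3: a_3=1, p_3 = 1*35 + 12 = 47, q_3 = 1*3 + 1 = 4.
Check: 47^2 - 138*4^2 = 2209 - 2208 = 1, so (x, y) = (47, 4) solves the equation, and by the theorem it is the least positive solution.

(x, y) = (47, 4)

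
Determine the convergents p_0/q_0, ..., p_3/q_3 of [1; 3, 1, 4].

Using the convergent recurrence p_i = a_i*p_{i-1} + p_{i-2}, q_i = a_i*q_{i-1} + q_{i-2} with p_{-2}=0, p_{-1}=1, q_{-2}=1, q_{-1}=0:
  i=0: a_0=1, p_0 = 1*1 + 0 = 1, q_0 = 1*0 + 1 = 1.
  i=1: a_1=3, p_1 = 3*1 + 1 = 4, q_1 = 3*1 + 0 = 3.
  i=2: a_2=1, p_2 = 1*4 + 1 = 5, q_2 = 1*3 + 1 = 4.
  i=3: a_3=4, p_3 = 4*5 + 4 = 24, q_3 = 4*4 + 3 = 19.

1/1, 4/3, 5/4, 24/19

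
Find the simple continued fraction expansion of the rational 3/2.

Run the Euclidean algorithm on 3 and 2; the successive quotients are the partial quotients a_0, a_1, ... (each step inverts the fractional part left over by the previous one):
  3 = 1*2 + 1, so a_0 = 1.
  2 = 2*1 + 0, so a_1 = 2.
The remainder reaches 0 after 2 divisions, so the expansion has 2 partial quotients, read off in order.

[1; 2]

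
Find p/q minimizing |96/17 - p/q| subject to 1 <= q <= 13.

Expand x = 96/17 as a continued fraction with the Euclidean algorithm:
  96 = 5*17 + 11, so a_0 = 5.
  17 = 1*11 + 6, so a_1 = 1.
  11 = 1*6 + 5, so a_2 = 1.
  6 = 1*5 + 1, so a_3 = 1.
  5 = 5*1 + 0, so a_4 = 5.
so x = [5; 1, 1, 1, 5].
Convergents (p_i = a_i*p_{i-1} + p_{i-2}, q_i = a_i*q_{i-1} + q_{i-2} with p_{-2}=0, p_{-1}=1, q_{-2}=1, q_{-1}=0), until the denominator exceeds 13:
  i=0: a_0=5, p_0 = 5*1 + 0 = 5, q_0 = 5*0 + 1 = 1.
  i=1: a_1=1, p_1 = 1*5 + 1 = 6, q_1 = 1*1 + 0 = 1.
  i=2: a_2=1, p_2 = 1*6 + 5 = 11, q_2 = 1*1 + 1 = 2.
  i=3: a_3=1, p_3 = 1*11 + 6 = 17, q_3 = 1*2 + 1 = 3.
  i=4: a_4=5, p_4 = 5*17 + 11 = 96, q_4 = 5*3 + 2 = 17.
q_4 = 17 > 13, so the last convergent with denominator <= 13 is p_3/q_3 = 17/3.
The closest fraction with denominator <= 13 is either p_3/q_3 or the intermediate fraction (k*p_3 + p_2)/(k*q_3 + q_2) with the largest k >= 1 whose denominator stays <= 13; these approach x as k grows, and every other convergent or intermediate fraction in range is farther away.
Largest k: floor((13 - q_2)/q_3) = floor((13 - 2)/3) = 3.
That gives (3*17 + 11)/(3*3 + 2) = 62/11.
Compare the errors: |x - 17/3| = |96*3 - 17*17|/(17*3) = 1/51, and |x - 62/11| = |96*11 - 62*17|/(17*11) = 2/187.
Cross-multiplying, 2*51 = 102 < 187 = 1*187, so 2/187 is smaller: the intermediate fraction 62/11 is closer to x than 17/3.

62/11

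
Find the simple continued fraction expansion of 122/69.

[1; 1, 3, 3, 5]

Run the Euclidean algorithm on 122 and 69; the successive quotients are the partial quotients a_0, a_1, ... (each step inverts the fractional part left over by the previous one):
  122 = 1*69 + 53, so a_0 = 1.
  69 = 1*53 + 16, so a_1 = 1.
  53 = 3*16 + 5, so a_2 = 3.
  16 = 3*5 + 1, so a_3 = 3.
  5 = 5*1 + 0, so a_4 = 5.
The remainder reaches 0 after 5 divisions, so the expansion has 5 partial quotients, read off in order.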